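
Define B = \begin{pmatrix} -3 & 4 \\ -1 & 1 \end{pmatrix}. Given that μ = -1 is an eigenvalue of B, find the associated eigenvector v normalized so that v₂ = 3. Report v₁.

B + 1I = [[-2, 4], [-1, 2]].
Solving (B + 1I)v = 0 gives the eigenspace spanned by (6, 3).
With v₂ = 3, v = (6, 3), so v₁ = 6.

6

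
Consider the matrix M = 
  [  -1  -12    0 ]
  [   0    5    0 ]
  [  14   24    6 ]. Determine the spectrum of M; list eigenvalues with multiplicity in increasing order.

Characteristic polynomial: p(λ) = λ^3 - 10λ^2 + 19λ + 30 = (λ - 6)(λ - 5)(λ + 1).
Roots (with multiplicity): -1, 5, 6.

-1, 5, 6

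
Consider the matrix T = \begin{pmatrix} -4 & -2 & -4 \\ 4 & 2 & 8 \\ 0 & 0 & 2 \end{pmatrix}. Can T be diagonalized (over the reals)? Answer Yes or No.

Characteristic polynomial: p(r) = r^3 - 4r = r(r - 2)(r + 2).
All 3 eigenvalues are distinct, so T is diagonalizable.

Yes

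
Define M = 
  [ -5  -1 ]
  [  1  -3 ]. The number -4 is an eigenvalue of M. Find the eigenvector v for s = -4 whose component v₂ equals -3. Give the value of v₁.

M + 4I = [[-1, -1], [1, 1]].
Solving (M + 4I)v = 0 gives the eigenspace spanned by (3, -3).
With v₂ = -3, v = (3, -3), so v₁ = 3.

3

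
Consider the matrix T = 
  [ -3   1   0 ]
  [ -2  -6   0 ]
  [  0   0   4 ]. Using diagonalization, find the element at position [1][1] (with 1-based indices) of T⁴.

-113

Characteristic polynomial: s^3 + 5s^2 - 16s - 80 = (s - 4)(s + 4)(s + 5), so the eigenvalues are -5, -4, 4.
s=-4: eigenvector (1, -1, 0).
s=-5: eigenvector (-1, 2, 0).
s=4: eigenvector (0, 0, 1).
P = [[1, -1, 0], [-1, 2, 0], [0, 0, 1]], D = diag(-4, -5, 4), P⁻¹ = [[2, 1, 0], [1, 1, 0], [0, 0, 1]].
T⁴ = P·diag(256, 625, 256)·P⁻¹ = [[-113, -369, 0], [738, 994, 0], [0, 0, 256]].
The requested entry is -113.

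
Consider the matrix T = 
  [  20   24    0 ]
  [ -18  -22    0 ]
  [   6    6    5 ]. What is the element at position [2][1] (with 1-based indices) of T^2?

Characteristic polynomial: λ^3 - 3λ^2 - 18λ + 40 = (λ - 5)(λ - 2)(λ + 4), so the eigenvalues are -4, 2, 5.
λ=-4: eigenvector (-1, 1, 0).
λ=2: eigenvector (4, -3, -2).
λ=5: eigenvector (0, 0, 1).
P = [[-1, 4, 0], [1, -3, 0], [0, -2, 1]], D = diag(-4, 2, 5), P⁻¹ = [[3, 4, 0], [1, 1, 0], [2, 2, 1]].
T² = P·diag(16, 4, 25)·P⁻¹ = [[-32, -48, 0], [36, 52, 0], [42, 42, 25]].
The requested entry is 36.

36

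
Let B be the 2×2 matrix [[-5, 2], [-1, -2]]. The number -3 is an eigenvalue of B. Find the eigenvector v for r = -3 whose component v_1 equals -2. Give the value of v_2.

B + 3I = [[-2, 2], [-1, 1]].
Solving (B + 3I)v = 0 gives the eigenspace spanned by (-2, -2).
With v_1 = -2, v = (-2, -2), so v_2 = -2.

-2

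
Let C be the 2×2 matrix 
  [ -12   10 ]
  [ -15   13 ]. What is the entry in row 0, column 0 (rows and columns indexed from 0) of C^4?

Characteristic polynomial: λ^2 - λ - 6 = (λ - 3)(λ + 2), so the eigenvalues are -2, 3.
λ=3: eigenvector (-2, -3).
λ=-2: eigenvector (1, 1).
P = [[-2, 1], [-3, 1]], D = diag(3, -2), P⁻¹ = [[1, -1], [3, -2]].
C⁴ = P·diag(81, 16)·P⁻¹ = [[-114, 130], [-195, 211]].
The requested entry is -114.

-114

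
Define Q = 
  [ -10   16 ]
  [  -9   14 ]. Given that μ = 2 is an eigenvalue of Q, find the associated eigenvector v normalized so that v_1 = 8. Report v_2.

6

Q − 2I = [[-12, 16], [-9, 12]].
Solving (Q − 2I)v = 0 gives the eigenspace spanned by (8, 6).
With v_1 = 8, v = (8, 6), so v_2 = 6.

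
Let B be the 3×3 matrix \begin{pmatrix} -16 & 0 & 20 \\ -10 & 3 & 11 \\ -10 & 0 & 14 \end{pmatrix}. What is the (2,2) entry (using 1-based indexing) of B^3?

Characteristic polynomial: r^3 - r^2 - 30r + 72 = (r - 4)(r - 3)(r + 6), so the eigenvalues are -6, 3, 4.
r=3: eigenvector (0, 1, 0).
r=4: eigenvector (1, 1, 1).
r=-6: eigenvector (-2, -1, -1).
P = [[0, 1, -2], [1, 1, -1], [0, 1, -1]], D = diag(3, 4, -6), P⁻¹ = [[0, 1, -1], [-1, 0, 2], [-1, 0, 1]].
B³ = P·diag(27, 64, -216)·P⁻¹ = [[-496, 0, 560], [-280, 27, 317], [-280, 0, 344]].
The requested entry is 27.

27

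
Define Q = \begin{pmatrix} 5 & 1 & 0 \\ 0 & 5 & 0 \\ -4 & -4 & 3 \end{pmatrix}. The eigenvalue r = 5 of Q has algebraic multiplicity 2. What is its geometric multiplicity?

Q − 5I = [[0, 1, 0], [0, 0, 0], [-4, -4, -2]].
This matrix has rank 2, so its null space has dimension 3 − 2 = 1.

1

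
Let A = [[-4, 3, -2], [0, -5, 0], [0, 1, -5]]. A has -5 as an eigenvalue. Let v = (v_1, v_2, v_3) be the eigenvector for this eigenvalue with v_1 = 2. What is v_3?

A + 5I = [[1, 3, -2], [0, 0, 0], [0, 1, 0]].
Solving (A + 5I)v = 0 gives the eigenspace spanned by (2, 0, 1).
With v_1 = 2, v = (2, 0, 1), so v_3 = 1.

1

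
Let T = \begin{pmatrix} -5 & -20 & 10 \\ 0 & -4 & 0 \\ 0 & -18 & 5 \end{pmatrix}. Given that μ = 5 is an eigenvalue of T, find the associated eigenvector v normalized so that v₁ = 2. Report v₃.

2

T − 5I = [[-10, -20, 10], [0, -9, 0], [0, -18, 0]].
Solving (T − 5I)v = 0 gives the eigenspace spanned by (2, 0, 2).
With v₁ = 2, v = (2, 0, 2), so v₃ = 2.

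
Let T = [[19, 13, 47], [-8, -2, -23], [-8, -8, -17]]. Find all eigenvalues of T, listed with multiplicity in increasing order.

Characteristic polynomial: p(λ) = λ^3 - 31λ - 30 = (λ - 6)(λ + 1)(λ + 5).
Roots (with multiplicity): -5, -1, 6.

-5, -1, 6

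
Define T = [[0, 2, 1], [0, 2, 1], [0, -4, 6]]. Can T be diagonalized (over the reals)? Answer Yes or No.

Characteristic polynomial: p(r) = r^3 - 8r^2 + 16r = r(r - 4)^2.
r = 4 has algebraic multiplicity 2; rank(T − 4I) = 2, so geometric multiplicity = 1.
Geometric multiplicity < algebraic multiplicity, so T is not diagonalizable.

No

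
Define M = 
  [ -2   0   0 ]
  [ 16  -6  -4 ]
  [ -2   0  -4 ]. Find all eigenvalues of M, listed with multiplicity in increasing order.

-6, -4, -2

Characteristic polynomial: p(λ) = λ^3 + 12λ^2 + 44λ + 48 = (λ + 2)(λ + 4)(λ + 6).
Roots (with multiplicity): -6, -4, -2.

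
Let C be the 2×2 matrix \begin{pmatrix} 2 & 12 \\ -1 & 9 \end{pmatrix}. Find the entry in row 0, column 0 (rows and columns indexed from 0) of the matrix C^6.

-77468

Characteristic polynomial: s^2 - 11s + 30 = (s - 6)(s - 5), so the eigenvalues are 5, 6.
s=6: eigenvector (3, 1).
s=5: eigenvector (-4, -1).
P = [[3, -4], [1, -1]], D = diag(6, 5), P⁻¹ = [[-1, 4], [-1, 3]].
C⁶ = P·diag(46656, 15625)·P⁻¹ = [[-77468, 372372], [-31031, 139749]].
The requested entry is -77468.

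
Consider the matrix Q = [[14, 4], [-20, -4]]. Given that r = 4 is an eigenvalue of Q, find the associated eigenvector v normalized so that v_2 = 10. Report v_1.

Q − 4I = [[10, 4], [-20, -8]].
Solving (Q − 4I)v = 0 gives the eigenspace spanned by (-4, 10).
With v_2 = 10, v = (-4, 10), so v_1 = -4.

-4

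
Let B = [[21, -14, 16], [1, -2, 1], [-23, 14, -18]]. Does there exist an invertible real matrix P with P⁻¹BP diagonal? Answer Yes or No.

No

Characteristic polynomial: p(r) = r^3 - r^2 - 16r - 20 = (r - 5)(r + 2)^2.
r = -2 has algebraic multiplicity 2; rank(B + 2I) = 2, so geometric multiplicity = 1.
Geometric multiplicity < algebraic multiplicity, so B is not diagonalizable.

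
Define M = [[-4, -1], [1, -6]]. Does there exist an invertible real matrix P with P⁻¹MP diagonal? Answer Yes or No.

No

Characteristic polynomial: p(t) = t^2 + 10t + 25 = (t + 5)^2.
t = -5 has algebraic multiplicity 2; rank(M + 5I) = 1, so geometric multiplicity = 1.
Geometric multiplicity < algebraic multiplicity, so M is not diagonalizable.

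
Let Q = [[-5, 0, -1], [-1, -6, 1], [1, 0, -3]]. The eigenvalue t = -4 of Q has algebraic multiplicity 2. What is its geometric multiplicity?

1

Q + 4I = [[-1, 0, -1], [-1, -2, 1], [1, 0, 1]].
This matrix has rank 2, so its null space has dimension 3 − 2 = 1.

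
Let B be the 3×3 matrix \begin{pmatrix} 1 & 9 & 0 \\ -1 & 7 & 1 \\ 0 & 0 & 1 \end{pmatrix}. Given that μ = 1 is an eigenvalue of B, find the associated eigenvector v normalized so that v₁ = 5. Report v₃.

5

B − 1I = [[0, 9, 0], [-1, 6, 1], [0, 0, 0]].
Solving (B − 1I)v = 0 gives the eigenspace spanned by (5, 0, 5).
With v₁ = 5, v = (5, 0, 5), so v₃ = 5.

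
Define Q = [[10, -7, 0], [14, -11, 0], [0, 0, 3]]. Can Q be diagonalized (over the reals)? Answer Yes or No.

Yes

Characteristic polynomial: p(μ) = μ^3 - 2μ^2 - 15μ + 36 = (μ - 3)^2(μ + 4).
μ = 3 has algebraic multiplicity 2; rank(Q − 3I) = 1, so geometric multiplicity = 2.
Every eigenvalue has geometric = algebraic multiplicity, so Q is diagonalizable.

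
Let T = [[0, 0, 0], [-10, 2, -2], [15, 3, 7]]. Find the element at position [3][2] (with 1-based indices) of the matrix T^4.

Characteristic polynomial: s^3 - 9s^2 + 20s = s(s - 5)(s - 4), so the eigenvalues are 0, 4, 5.
s=0: eigenvector (1, 2, -3).
s=4: eigenvector (0, 1, -1).
s=5: eigenvector (0, -2, 3).
P = [[1, 0, 0], [2, 1, -2], [-3, -1, 3]], D = diag(0, 4, 5), P⁻¹ = [[1, 0, 0], [0, 3, 2], [1, 1, 1]].
T⁴ = P·diag(0, 256, 625)·P⁻¹ = [[0, 0, 0], [-1250, -482, -738], [1875, 1107, 1363]].
The requested entry is 1107.

1107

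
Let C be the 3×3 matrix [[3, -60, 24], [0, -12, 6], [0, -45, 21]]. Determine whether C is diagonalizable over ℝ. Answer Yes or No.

Characteristic polynomial: p(t) = t^3 - 12t^2 + 45t - 54 = (t - 6)(t - 3)^2.
t = 3 has algebraic multiplicity 2; rank(C − 3I) = 1, so geometric multiplicity = 2.
Every eigenvalue has geometric = algebraic multiplicity, so C is diagonalizable.

Yes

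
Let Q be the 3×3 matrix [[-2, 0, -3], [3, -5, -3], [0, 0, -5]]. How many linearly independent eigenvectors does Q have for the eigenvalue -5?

2

Q + 5I = [[3, 0, -3], [3, 0, -3], [0, 0, 0]].
This matrix has rank 1, so its null space has dimension 3 − 1 = 2.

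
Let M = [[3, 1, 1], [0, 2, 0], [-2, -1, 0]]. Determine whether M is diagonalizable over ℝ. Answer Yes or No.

No

Characteristic polynomial: p(s) = s^3 - 5s^2 + 8s - 4 = (s - 2)^2(s - 1).
s = 2 has algebraic multiplicity 2; rank(M − 2I) = 2, so geometric multiplicity = 1.
Geometric multiplicity < algebraic multiplicity, so M is not diagonalizable.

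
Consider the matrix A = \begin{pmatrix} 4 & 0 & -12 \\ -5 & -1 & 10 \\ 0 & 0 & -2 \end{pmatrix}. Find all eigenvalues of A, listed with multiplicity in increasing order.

Characteristic polynomial: p(t) = t^3 - t^2 - 10t - 8 = (t - 4)(t + 1)(t + 2).
Roots (with multiplicity): -2, -1, 4.

-2, -1, 4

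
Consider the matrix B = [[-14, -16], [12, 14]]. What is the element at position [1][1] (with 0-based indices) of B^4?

Characteristic polynomial: μ^2 - 4 = (μ - 2)(μ + 2), so the eigenvalues are -2, 2.
μ=-2: eigenvector (4, -3).
μ=2: eigenvector (-1, 1).
P = [[4, -1], [-3, 1]], D = diag(-2, 2), P⁻¹ = [[1, 1], [3, 4]].
B⁴ = P·diag(16, 16)·P⁻¹ = [[16, 0], [0, 16]].
The requested entry is 16.

16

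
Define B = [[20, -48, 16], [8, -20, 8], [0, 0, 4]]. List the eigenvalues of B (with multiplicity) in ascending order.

-4, 4, 4

Characteristic polynomial: p(λ) = λ^3 - 4λ^2 - 16λ + 64 = (λ - 4)^2(λ + 4).
Roots (with multiplicity): -4, 4, 4.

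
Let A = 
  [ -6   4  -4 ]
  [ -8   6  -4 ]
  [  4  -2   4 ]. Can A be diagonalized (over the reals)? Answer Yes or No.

Yes

Characteristic polynomial: p(s) = s^3 - 4s^2 + 4s = s(s - 2)^2.
s = 2 has algebraic multiplicity 2; rank(A − 2I) = 1, so geometric multiplicity = 2.
Every eigenvalue has geometric = algebraic multiplicity, so A is diagonalizable.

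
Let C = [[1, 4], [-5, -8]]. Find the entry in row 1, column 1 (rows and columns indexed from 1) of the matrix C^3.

Characteristic polynomial: r^2 + 7r + 12 = (r + 3)(r + 4), so the eigenvalues are -4, -3.
r=-4: eigenvector (-4, 5).
r=-3: eigenvector (1, -1).
P = [[-4, 1], [5, -1]], D = diag(-4, -3), P⁻¹ = [[1, 1], [5, 4]].
C³ = P·diag(-64, -27)·P⁻¹ = [[121, 148], [-185, -212]].
The requested entry is 121.

121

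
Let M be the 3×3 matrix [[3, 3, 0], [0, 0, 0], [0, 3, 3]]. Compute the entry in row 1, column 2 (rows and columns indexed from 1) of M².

9

Characteristic polynomial: μ^3 - 6μ^2 + 9μ = μ(μ - 3)^2, so the eigenvalues are 0, 3, 3.
μ=3: eigenvector (1, 0, 0).
μ=3: eigenvector (0, 0, 1).
μ=0: eigenvector (-1, 1, -1).
P = [[1, 0, -1], [0, 0, 1], [0, 1, -1]], D = diag(3, 3, 0), P⁻¹ = [[1, 1, 0], [0, 1, 1], [0, 1, 0]].
M² = P·diag(9, 9, 0)·P⁻¹ = [[9, 9, 0], [0, 0, 0], [0, 9, 9]].
The requested entry is 9.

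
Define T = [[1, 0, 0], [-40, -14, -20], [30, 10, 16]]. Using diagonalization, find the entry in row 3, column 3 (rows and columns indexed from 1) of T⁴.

2336

Characteristic polynomial: s^3 - 3s^2 - 22s + 24 = (s - 6)(s - 1)(s + 4), so the eigenvalues are -4, 1, 6.
s=1: eigenvector (1, 0, -2).
s=6: eigenvector (0, 1, -1).
s=-4: eigenvector (0, 2, -1).
P = [[1, 0, 0], [0, 1, 2], [-2, -1, -1]], D = diag(1, 6, -4), P⁻¹ = [[1, 0, 0], [-4, -1, -2], [2, 1, 1]].
T⁴ = P·diag(1, 1296, 256)·P⁻¹ = [[1, 0, 0], [-4160, -784, -2080], [4670, 1040, 2336]].
The requested entry is 2336.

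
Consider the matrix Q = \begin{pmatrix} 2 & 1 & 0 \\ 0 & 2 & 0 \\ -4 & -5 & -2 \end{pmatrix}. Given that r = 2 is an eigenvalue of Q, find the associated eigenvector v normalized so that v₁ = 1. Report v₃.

Q − 2I = [[0, 1, 0], [0, 0, 0], [-4, -5, -4]].
Solving (Q − 2I)v = 0 gives the eigenspace spanned by (1, 0, -1).
With v₁ = 1, v = (1, 0, -1), so v₃ = -1.

-1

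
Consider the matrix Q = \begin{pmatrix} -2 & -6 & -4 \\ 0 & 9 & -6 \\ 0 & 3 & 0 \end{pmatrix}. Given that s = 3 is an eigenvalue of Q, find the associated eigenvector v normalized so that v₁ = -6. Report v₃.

3

Q − 3I = [[-5, -6, -4], [0, 6, -6], [0, 3, -3]].
Solving (Q − 3I)v = 0 gives the eigenspace spanned by (-6, 3, 3).
With v₁ = -6, v = (-6, 3, 3), so v₃ = 3.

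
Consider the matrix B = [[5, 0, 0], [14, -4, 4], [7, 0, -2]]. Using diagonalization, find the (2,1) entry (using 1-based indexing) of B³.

266

Characteristic polynomial: t^3 + t^2 - 22t - 40 = (t - 5)(t + 2)(t + 4), so the eigenvalues are -4, -2, 5.
t=-4: eigenvector (0, 1, 0).
t=5: eigenvector (1, 2, 1).
t=-2: eigenvector (0, 2, 1).
P = [[0, 1, 0], [1, 2, 2], [0, 1, 1]], D = diag(-4, 5, -2), P⁻¹ = [[0, 1, -2], [1, 0, 0], [-1, 0, 1]].
B³ = P·diag(-64, 125, -8)·P⁻¹ = [[125, 0, 0], [266, -64, 112], [133, 0, -8]].
The requested entry is 266.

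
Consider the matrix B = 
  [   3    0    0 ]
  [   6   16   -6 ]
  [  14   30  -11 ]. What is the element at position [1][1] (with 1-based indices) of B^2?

9

Characteristic polynomial: μ^3 - 8μ^2 + 19μ - 12 = (μ - 4)(μ - 3)(μ - 1), so the eigenvalues are 1, 3, 4.
μ=3: eigenvector (1, 0, 1).
μ=4: eigenvector (0, 1, 2).
μ=1: eigenvector (0, 2, 5).
P = [[1, 0, 0], [0, 1, 2], [1, 2, 5]], D = diag(3, 4, 1), P⁻¹ = [[1, 0, 0], [2, 5, -2], [-1, -2, 1]].
B² = P·diag(9, 16, 1)·P⁻¹ = [[9, 0, 0], [30, 76, -30], [68, 150, -59]].
The requested entry is 9.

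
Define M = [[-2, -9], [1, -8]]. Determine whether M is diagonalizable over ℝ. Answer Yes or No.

Characteristic polynomial: p(λ) = λ^2 + 10λ + 25 = (λ + 5)^2.
λ = -5 has algebraic multiplicity 2; rank(M + 5I) = 1, so geometric multiplicity = 1.
Geometric multiplicity < algebraic multiplicity, so M is not diagonalizable.

No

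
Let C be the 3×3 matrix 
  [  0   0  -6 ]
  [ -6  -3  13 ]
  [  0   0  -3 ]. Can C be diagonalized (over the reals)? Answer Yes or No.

No

Characteristic polynomial: p(s) = s^3 + 6s^2 + 9s = s(s + 3)^2.
s = -3 has algebraic multiplicity 2; rank(C + 3I) = 2, so geometric multiplicity = 1.
Geometric multiplicity < algebraic multiplicity, so C is not diagonalizable.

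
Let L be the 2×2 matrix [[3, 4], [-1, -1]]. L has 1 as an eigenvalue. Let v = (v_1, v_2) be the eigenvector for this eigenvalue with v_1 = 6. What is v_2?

L − 1I = [[2, 4], [-1, -2]].
Solving (L − 1I)v = 0 gives the eigenspace spanned by (6, -3).
With v_1 = 6, v = (6, -3), so v_2 = -3.

-3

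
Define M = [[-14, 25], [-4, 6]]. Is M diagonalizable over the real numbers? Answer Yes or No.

Characteristic polynomial: p(λ) = λ^2 + 8λ + 16 = (λ + 4)^2.
λ = -4 has algebraic multiplicity 2; rank(M + 4I) = 1, so geometric multiplicity = 1.
Geometric multiplicity < algebraic multiplicity, so M is not diagonalizable.

No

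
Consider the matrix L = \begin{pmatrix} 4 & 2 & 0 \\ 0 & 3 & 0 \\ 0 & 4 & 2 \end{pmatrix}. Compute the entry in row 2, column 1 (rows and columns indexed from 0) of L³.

76

Characteristic polynomial: t^3 - 9t^2 + 26t - 24 = (t - 4)(t - 3)(t - 2), so the eigenvalues are 2, 3, 4.
t=4: eigenvector (1, 0, 0).
t=2: eigenvector (0, 0, 1).
t=3: eigenvector (-2, 1, 4).
P = [[1, 0, -2], [0, 0, 1], [0, 1, 4]], D = diag(4, 2, 3), P⁻¹ = [[1, 2, 0], [0, -4, 1], [0, 1, 0]].
L³ = P·diag(64, 8, 27)·P⁻¹ = [[64, 74, 0], [0, 27, 0], [0, 76, 8]].
The requested entry is 76.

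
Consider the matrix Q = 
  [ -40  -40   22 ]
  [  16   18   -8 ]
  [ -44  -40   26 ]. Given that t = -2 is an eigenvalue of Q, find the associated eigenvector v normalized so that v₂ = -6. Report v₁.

15

Q + 2I = [[-38, -40, 22], [16, 20, -8], [-44, -40, 28]].
Solving (Q + 2I)v = 0 gives the eigenspace spanned by (15, -6, 15).
With v₂ = -6, v = (15, -6, 15), so v₁ = 15.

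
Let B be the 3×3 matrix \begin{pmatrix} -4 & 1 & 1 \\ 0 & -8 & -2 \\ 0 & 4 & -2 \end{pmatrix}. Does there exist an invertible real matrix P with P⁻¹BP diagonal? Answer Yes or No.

No

Characteristic polynomial: p(r) = r^3 + 14r^2 + 64r + 96 = (r + 4)^2(r + 6).
r = -4 has algebraic multiplicity 2; rank(B + 4I) = 2, so geometric multiplicity = 1.
Geometric multiplicity < algebraic multiplicity, so B is not diagonalizable.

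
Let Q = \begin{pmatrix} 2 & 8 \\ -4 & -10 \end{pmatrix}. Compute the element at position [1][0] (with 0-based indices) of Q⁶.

46592

Characteristic polynomial: λ^2 + 8λ + 12 = (λ + 2)(λ + 6), so the eigenvalues are -6, -2.
λ=-6: eigenvector (-1, 1).
λ=-2: eigenvector (2, -1).
P = [[-1, 2], [1, -1]], D = diag(-6, -2), P⁻¹ = [[1, 2], [1, 1]].
Q⁶ = P·diag(46656, 64)·P⁻¹ = [[-46528, -93184], [46592, 93248]].
The requested entry is 46592.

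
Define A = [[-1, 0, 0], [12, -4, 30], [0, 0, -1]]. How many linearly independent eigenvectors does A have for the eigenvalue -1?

A + 1I = [[0, 0, 0], [12, -3, 30], [0, 0, 0]].
This matrix has rank 1, so its null space has dimension 3 − 1 = 2.

2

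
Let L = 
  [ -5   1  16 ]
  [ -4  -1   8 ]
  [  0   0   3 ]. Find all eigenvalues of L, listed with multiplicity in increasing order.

-3, -3, 3

Characteristic polynomial: p(μ) = μ^3 + 3μ^2 - 9μ - 27 = (μ - 3)(μ + 3)^2.
Roots (with multiplicity): -3, -3, 3.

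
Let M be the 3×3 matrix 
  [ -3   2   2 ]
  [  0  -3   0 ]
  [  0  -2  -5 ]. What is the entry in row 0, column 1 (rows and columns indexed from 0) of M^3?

98

Characteristic polynomial: t^3 + 11t^2 + 39t + 45 = (t + 3)^2(t + 5), so the eigenvalues are -5, -3, -3.
t=-3: eigenvector (1, 0, 0).
t=-3: eigenvector (-2, 1, -1).
t=-5: eigenvector (-1, 0, 1).
P = [[1, -2, -1], [0, 1, 0], [0, -1, 1]], D = diag(-3, -3, -5), P⁻¹ = [[1, 3, 1], [0, 1, 0], [0, 1, 1]].
M³ = P·diag(-27, -27, -125)·P⁻¹ = [[-27, 98, 98], [0, -27, 0], [0, -98, -125]].
The requested entry is 98.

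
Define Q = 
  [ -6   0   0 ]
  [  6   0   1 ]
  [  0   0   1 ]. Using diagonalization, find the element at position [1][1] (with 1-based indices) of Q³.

Characteristic polynomial: λ^3 + 5λ^2 - 6λ = λ(λ - 1)(λ + 6), so the eigenvalues are -6, 0, 1.
λ=-6: eigenvector (1, -1, 0).
λ=1: eigenvector (0, 1, 1).
λ=0: eigenvector (0, -1, 0).
P = [[1, 0, 0], [-1, 1, -1], [0, 1, 0]], D = diag(-6, 1, 0), P⁻¹ = [[1, 0, 0], [0, 0, 1], [-1, -1, 1]].
Q³ = P·diag(-216, 1, 0)·P⁻¹ = [[-216, 0, 0], [216, 0, 1], [0, 0, 1]].
The requested entry is -216.

-216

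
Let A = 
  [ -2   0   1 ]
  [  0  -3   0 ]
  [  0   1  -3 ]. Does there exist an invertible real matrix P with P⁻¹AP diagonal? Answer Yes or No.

Characteristic polynomial: p(μ) = μ^3 + 8μ^2 + 21μ + 18 = (μ + 2)(μ + 3)^2.
μ = -3 has algebraic multiplicity 2; rank(A + 3I) = 2, so geometric multiplicity = 1.
Geometric multiplicity < algebraic multiplicity, so A is not diagonalizable.

No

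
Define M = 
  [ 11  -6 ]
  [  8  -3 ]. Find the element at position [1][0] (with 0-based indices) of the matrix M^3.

Characteristic polynomial: μ^2 - 8μ + 15 = (μ - 5)(μ - 3), so the eigenvalues are 3, 5.
μ=3: eigenvector (3, 4).
μ=5: eigenvector (1, 1).
P = [[3, 1], [4, 1]], D = diag(3, 5), P⁻¹ = [[-1, 1], [4, -3]].
M³ = P·diag(27, 125)·P⁻¹ = [[419, -294], [392, -267]].
The requested entry is 392.

392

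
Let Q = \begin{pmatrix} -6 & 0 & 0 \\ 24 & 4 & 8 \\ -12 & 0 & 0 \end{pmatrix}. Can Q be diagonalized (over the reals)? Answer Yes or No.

Yes

Characteristic polynomial: p(t) = t^3 + 2t^2 - 24t = t(t - 4)(t + 6).
All 3 eigenvalues are distinct, so Q is diagonalizable.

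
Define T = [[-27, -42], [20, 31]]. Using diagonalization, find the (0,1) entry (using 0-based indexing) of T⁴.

Characteristic polynomial: λ^2 - 4λ + 3 = (λ - 3)(λ - 1), so the eigenvalues are 1, 3.
λ=3: eigenvector (-7, 5).
λ=1: eigenvector (3, -2).
P = [[-7, 3], [5, -2]], D = diag(3, 1), P⁻¹ = [[2, 3], [5, 7]].
T⁴ = P·diag(81, 1)·P⁻¹ = [[-1119, -1680], [800, 1201]].
The requested entry is -1680.

-1680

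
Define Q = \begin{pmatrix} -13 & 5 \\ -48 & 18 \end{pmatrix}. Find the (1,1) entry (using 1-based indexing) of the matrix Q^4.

Characteristic polynomial: r^2 - 5r + 6 = (r - 3)(r - 2), so the eigenvalues are 2, 3.
r=2: eigenvector (1, 3).
r=3: eigenvector (5, 16).
P = [[1, 5], [3, 16]], D = diag(2, 3), P⁻¹ = [[16, -5], [-3, 1]].
Q⁴ = P·diag(16, 81)·P⁻¹ = [[-959, 325], [-3120, 1056]].
The requested entry is -959.

-959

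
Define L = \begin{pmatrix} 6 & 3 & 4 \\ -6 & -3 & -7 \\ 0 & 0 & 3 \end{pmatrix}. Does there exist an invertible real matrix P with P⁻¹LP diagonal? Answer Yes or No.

Characteristic polynomial: p(λ) = λ^3 - 6λ^2 + 9λ = λ(λ - 3)^2.
λ = 3 has algebraic multiplicity 2; rank(L − 3I) = 2, so geometric multiplicity = 1.
Geometric multiplicity < algebraic multiplicity, so L is not diagonalizable.

No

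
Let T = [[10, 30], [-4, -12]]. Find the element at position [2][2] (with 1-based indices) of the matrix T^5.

-192

Characteristic polynomial: μ^2 + 2μ = μ(μ + 2), so the eigenvalues are -2, 0.
μ=0: eigenvector (-3, 1).
μ=-2: eigenvector (-5, 2).
P = [[-3, -5], [1, 2]], D = diag(0, -2), P⁻¹ = [[-2, -5], [1, 3]].
T⁵ = P·diag(0, -32)·P⁻¹ = [[160, 480], [-64, -192]].
The requested entry is -192.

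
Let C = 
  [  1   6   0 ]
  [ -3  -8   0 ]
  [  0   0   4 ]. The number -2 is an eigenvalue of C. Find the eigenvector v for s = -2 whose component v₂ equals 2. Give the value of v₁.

C + 2I = [[3, 6, 0], [-3, -6, 0], [0, 0, 6]].
Solving (C + 2I)v = 0 gives the eigenspace spanned by (-4, 2, 0).
With v₂ = 2, v = (-4, 2, 0), so v₁ = -4.

-4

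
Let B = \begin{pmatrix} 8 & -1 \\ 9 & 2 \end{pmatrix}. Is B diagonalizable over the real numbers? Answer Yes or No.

No

Characteristic polynomial: p(s) = s^2 - 10s + 25 = (s - 5)^2.
s = 5 has algebraic multiplicity 2; rank(B − 5I) = 1, so geometric multiplicity = 1.
Geometric multiplicity < algebraic multiplicity, so B is not diagonalizable.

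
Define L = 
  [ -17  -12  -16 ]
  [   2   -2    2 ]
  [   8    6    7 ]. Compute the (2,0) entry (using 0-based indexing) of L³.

Characteristic polynomial: r^3 + 12r^2 + 41r + 30 = (r + 1)(r + 5)(r + 6), so the eigenvalues are -6, -5, -1.
r=-5: eigenvector (-6, 2, 3).
r=-1: eigenvector (-1, 0, 1).
r=-6: eigenvector (-4, 1, 2).
P = [[-6, -1, -4], [2, 0, 1], [3, 1, 2]], D = diag(-5, -1, -6), P⁻¹ = [[1, 2, 1], [1, 0, 2], [-2, -3, -2]].
L³ = P·diag(-125, -1, -216)·P⁻¹ = [[-977, -1092, -976], [182, 148, 182], [488, 546, 487]].
The requested entry is 488.

488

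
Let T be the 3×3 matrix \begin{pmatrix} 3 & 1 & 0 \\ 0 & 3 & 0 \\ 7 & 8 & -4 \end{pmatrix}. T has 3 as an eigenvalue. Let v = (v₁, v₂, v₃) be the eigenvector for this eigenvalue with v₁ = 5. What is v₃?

5

T − 3I = [[0, 1, 0], [0, 0, 0], [7, 8, -7]].
Solving (T − 3I)v = 0 gives the eigenspace spanned by (5, 0, 5).
With v₁ = 5, v = (5, 0, 5), so v₃ = 5.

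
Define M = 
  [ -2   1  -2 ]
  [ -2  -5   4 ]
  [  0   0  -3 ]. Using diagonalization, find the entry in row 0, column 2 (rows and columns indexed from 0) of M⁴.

350

Characteristic polynomial: λ^3 + 10λ^2 + 33λ + 36 = (λ + 3)^2(λ + 4), so the eigenvalues are -4, -3, -3.
λ=-3: eigenvector (1, -1, 0).
λ=-4: eigenvector (-1, 2, 0).
λ=-3: eigenvector (-1, 3, 1).
P = [[1, -1, -1], [-1, 2, 3], [0, 0, 1]], D = diag(-3, -4, -3), P⁻¹ = [[2, 1, -1], [1, 1, -2], [0, 0, 1]].
M⁴ = P·diag(81, 256, 81)·P⁻¹ = [[-94, -175, 350], [350, 431, -700], [0, 0, 81]].
The requested entry is 350.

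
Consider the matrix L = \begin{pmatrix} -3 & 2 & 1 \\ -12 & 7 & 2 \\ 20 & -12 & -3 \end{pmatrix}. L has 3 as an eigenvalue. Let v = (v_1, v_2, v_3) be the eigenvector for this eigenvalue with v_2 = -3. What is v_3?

L − 3I = [[-6, 2, 1], [-12, 4, 2], [20, -12, -6]].
Solving (L − 3I)v = 0 gives the eigenspace spanned by (0, -3, 6).
With v_2 = -3, v = (0, -3, 6), so v_3 = 6.

6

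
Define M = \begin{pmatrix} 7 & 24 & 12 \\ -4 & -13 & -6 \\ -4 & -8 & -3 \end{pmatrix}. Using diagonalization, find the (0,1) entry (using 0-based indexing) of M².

Characteristic polynomial: λ^3 + 9λ^2 + 23λ + 15 = (λ + 1)(λ + 3)(λ + 5), so the eigenvalues are -5, -3, -1.
λ=-1: eigenvector (-3, 2, -2).
λ=-3: eigenvector (6, -3, 1).
λ=-5: eigenvector (-2, 1, 0).
P = [[-3, 6, -2], [2, -3, 1], [-2, 1, 0]], D = diag(-1, -3, -5), P⁻¹ = [[1, 2, 0], [2, 4, 1], [4, 9, 3]].
M² = P·diag(1, 9, 25)·P⁻¹ = [[-95, -240, -96], [48, 121, 48], [16, 32, 9]].
The requested entry is -240.

-240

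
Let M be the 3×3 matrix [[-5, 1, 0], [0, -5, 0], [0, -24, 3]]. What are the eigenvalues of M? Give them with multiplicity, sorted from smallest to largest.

Characteristic polynomial: p(r) = r^3 + 7r^2 - 5r - 75 = (r - 3)(r + 5)^2.
Roots (with multiplicity): -5, -5, 3.

-5, -5, 3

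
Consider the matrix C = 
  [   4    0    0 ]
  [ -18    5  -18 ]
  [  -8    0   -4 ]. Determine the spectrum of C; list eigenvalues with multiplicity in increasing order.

Characteristic polynomial: p(t) = t^3 - 5t^2 - 16t + 80 = (t - 5)(t - 4)(t + 4).
Roots (with multiplicity): -4, 4, 5.

-4, 4, 5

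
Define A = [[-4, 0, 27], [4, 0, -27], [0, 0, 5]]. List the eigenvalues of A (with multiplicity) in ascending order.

-4, 0, 5

Characteristic polynomial: p(s) = s^3 - s^2 - 20s = s(s - 5)(s + 4).
Roots (with multiplicity): -4, 0, 5.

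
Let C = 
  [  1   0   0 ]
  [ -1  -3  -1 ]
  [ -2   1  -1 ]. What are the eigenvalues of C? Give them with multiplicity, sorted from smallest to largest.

Characteristic polynomial: p(r) = r^3 + 3r^2 - 4 = (r - 1)(r + 2)^2.
Roots (with multiplicity): -2, -2, 1.

-2, -2, 1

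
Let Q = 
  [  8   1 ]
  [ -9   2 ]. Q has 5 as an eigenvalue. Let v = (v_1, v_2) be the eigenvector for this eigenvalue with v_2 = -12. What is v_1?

Q − 5I = [[3, 1], [-9, -3]].
Solving (Q − 5I)v = 0 gives the eigenspace spanned by (4, -12).
With v_2 = -12, v = (4, -12), so v_1 = 4.

4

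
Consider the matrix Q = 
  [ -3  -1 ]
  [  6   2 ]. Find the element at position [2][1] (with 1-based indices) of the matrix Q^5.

6

Characteristic polynomial: s^2 + s = s(s + 1), so the eigenvalues are -1, 0.
s=0: eigenvector (1, -3).
s=-1: eigenvector (1, -2).
P = [[1, 1], [-3, -2]], D = diag(0, -1), P⁻¹ = [[-2, -1], [3, 1]].
Q⁵ = P·diag(0, -1)·P⁻¹ = [[-3, -1], [6, 2]].
The requested entry is 6.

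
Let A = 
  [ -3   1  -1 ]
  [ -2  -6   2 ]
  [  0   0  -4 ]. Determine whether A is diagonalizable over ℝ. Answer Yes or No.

Yes

Characteristic polynomial: p(t) = t^3 + 13t^2 + 56t + 80 = (t + 4)^2(t + 5).
t = -4 has algebraic multiplicity 2; rank(A + 4I) = 1, so geometric multiplicity = 2.
Every eigenvalue has geometric = algebraic multiplicity, so A is diagonalizable.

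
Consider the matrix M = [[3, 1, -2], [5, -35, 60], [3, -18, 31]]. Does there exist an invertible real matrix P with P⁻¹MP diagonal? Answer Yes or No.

Characteristic polynomial: p(μ) = μ^3 + μ^2 - 16μ + 20 = (μ - 2)^2(μ + 5).
μ = 2 has algebraic multiplicity 2; rank(M − 2I) = 2, so geometric multiplicity = 1.
Geometric multiplicity < algebraic multiplicity, so M is not diagonalizable.

No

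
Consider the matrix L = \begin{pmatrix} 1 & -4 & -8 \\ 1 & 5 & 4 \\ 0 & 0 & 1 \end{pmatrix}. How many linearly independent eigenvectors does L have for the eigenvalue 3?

L − 3I = [[-2, -4, -8], [1, 2, 4], [0, 0, -2]].
This matrix has rank 2, so its null space has dimension 3 − 2 = 1.

1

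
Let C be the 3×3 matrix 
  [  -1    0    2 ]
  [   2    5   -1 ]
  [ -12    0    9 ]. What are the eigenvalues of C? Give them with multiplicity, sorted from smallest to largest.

3, 5, 5

Characteristic polynomial: p(s) = s^3 - 13s^2 + 55s - 75 = (s - 5)^2(s - 3).
Roots (with multiplicity): 3, 5, 5.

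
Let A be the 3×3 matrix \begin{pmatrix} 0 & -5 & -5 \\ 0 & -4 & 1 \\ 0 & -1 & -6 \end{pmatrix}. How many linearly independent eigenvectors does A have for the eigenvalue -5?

A + 5I = [[5, -5, -5], [0, 1, 1], [0, -1, -1]].
This matrix has rank 2, so its null space has dimension 3 − 2 = 1.

1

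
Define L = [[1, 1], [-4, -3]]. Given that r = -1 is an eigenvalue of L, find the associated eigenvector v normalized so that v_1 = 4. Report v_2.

L + 1I = [[2, 1], [-4, -2]].
Solving (L + 1I)v = 0 gives the eigenspace spanned by (4, -8).
With v_1 = 4, v = (4, -8), so v_2 = -8.

-8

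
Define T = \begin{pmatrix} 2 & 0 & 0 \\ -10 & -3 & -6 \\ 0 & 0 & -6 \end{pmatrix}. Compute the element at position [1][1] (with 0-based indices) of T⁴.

Characteristic polynomial: μ^3 + 7μ^2 - 36 = (μ - 2)(μ + 3)(μ + 6), so the eigenvalues are -6, -3, 2.
μ=2: eigenvector (1, -2, 0).
μ=-3: eigenvector (0, 1, 0).
μ=-6: eigenvector (0, 2, 1).
P = [[1, 0, 0], [-2, 1, 2], [0, 0, 1]], D = diag(2, -3, -6), P⁻¹ = [[1, 0, 0], [2, 1, -2], [0, 0, 1]].
T⁴ = P·diag(16, 81, 1296)·P⁻¹ = [[16, 0, 0], [130, 81, 2430], [0, 0, 1296]].
The requested entry is 81.

81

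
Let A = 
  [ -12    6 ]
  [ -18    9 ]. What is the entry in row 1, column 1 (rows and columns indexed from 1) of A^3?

-108

Characteristic polynomial: μ^2 + 3μ = μ(μ + 3), so the eigenvalues are -3, 0.
μ=-3: eigenvector (-2, -3).
μ=0: eigenvector (-1, -2).
P = [[-2, -1], [-3, -2]], D = diag(-3, 0), P⁻¹ = [[-2, 1], [3, -2]].
A³ = P·diag(-27, 0)·P⁻¹ = [[-108, 54], [-162, 81]].
The requested entry is -108.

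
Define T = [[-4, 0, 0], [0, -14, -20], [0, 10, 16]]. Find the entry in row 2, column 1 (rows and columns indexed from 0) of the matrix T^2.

Characteristic polynomial: μ^3 + 2μ^2 - 32μ - 96 = (μ - 6)(μ + 4)^2, so the eigenvalues are -4, -4, 6.
μ=-4: eigenvector (1, 0, 0).
μ=6: eigenvector (0, -1, 1).
μ=-4: eigenvector (0, -2, 1).
P = [[1, 0, 0], [0, -1, -2], [0, 1, 1]], D = diag(-4, 6, -4), P⁻¹ = [[1, 0, 0], [0, 1, 2], [0, -1, -1]].
T² = P·diag(16, 36, 16)·P⁻¹ = [[16, 0, 0], [0, -4, -40], [0, 20, 56]].
The requested entry is 20.

20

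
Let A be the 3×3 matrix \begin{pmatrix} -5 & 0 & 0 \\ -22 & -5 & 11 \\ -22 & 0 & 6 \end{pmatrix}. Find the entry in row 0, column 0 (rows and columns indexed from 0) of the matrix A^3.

-125

Characteristic polynomial: s^3 + 4s^2 - 35s - 150 = (s - 6)(s + 5)^2, so the eigenvalues are -5, -5, 6.
s=-5: eigenvector (1, 3, 2).
s=-5: eigenvector (0, 1, 0).
s=6: eigenvector (0, 1, 1).
P = [[1, 0, 0], [3, 1, 1], [2, 0, 1]], D = diag(-5, -5, 6), P⁻¹ = [[1, 0, 0], [-1, 1, -1], [-2, 0, 1]].
A³ = P·diag(-125, -125, 216)·P⁻¹ = [[-125, 0, 0], [-682, -125, 341], [-682, 0, 216]].
The requested entry is -125.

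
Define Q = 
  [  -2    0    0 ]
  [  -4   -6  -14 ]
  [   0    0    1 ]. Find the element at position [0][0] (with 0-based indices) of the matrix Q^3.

Characteristic polynomial: s^3 + 7s^2 + 4s - 12 = (s - 1)(s + 2)(s + 6), so the eigenvalues are -6, -2, 1.
s=-2: eigenvector (1, -1, 0).
s=-6: eigenvector (0, 1, 0).
s=1: eigenvector (0, -2, 1).
P = [[1, 0, 0], [-1, 1, -2], [0, 0, 1]], D = diag(-2, -6, 1), P⁻¹ = [[1, 0, 0], [1, 1, 2], [0, 0, 1]].
Q³ = P·diag(-8, -216, 1)·P⁻¹ = [[-8, 0, 0], [-208, -216, -434], [0, 0, 1]].
The requested entry is -8.

-8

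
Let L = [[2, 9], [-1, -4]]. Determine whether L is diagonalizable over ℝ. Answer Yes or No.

No

Characteristic polynomial: p(s) = s^2 + 2s + 1 = (s + 1)^2.
s = -1 has algebraic multiplicity 2; rank(L + 1I) = 1, so geometric multiplicity = 1.
Geometric multiplicity < algebraic multiplicity, so L is not diagonalizable.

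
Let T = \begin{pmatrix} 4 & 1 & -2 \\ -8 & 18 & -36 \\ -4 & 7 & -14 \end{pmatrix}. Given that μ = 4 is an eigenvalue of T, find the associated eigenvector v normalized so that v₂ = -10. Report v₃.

-5

T − 4I = [[0, 1, -2], [-8, 14, -36], [-4, 7, -18]].
Solving (T − 4I)v = 0 gives the eigenspace spanned by (5, -10, -5).
With v₂ = -10, v = (5, -10, -5), so v₃ = -5.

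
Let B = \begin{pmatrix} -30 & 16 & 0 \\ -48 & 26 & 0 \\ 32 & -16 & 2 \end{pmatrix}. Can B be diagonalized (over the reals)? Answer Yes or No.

Characteristic polynomial: p(t) = t^3 + 2t^2 - 20t + 24 = (t - 2)^2(t + 6).
t = 2 has algebraic multiplicity 2; rank(B − 2I) = 1, so geometric multiplicity = 2.
Every eigenvalue has geometric = algebraic multiplicity, so B is diagonalizable.

Yes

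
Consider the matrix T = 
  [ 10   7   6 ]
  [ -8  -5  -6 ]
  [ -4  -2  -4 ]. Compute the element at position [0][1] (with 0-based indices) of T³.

Characteristic polynomial: μ^3 - μ^2 - 2μ = μ(μ - 2)(μ + 1), so the eigenvalues are -1, 0, 2.
μ=2: eigenvector (5, -4, -2).
μ=0: eigenvector (-2, 2, 1).
μ=-1: eigenvector (3, -3, -2).
P = [[5, -2, 3], [-4, 2, -3], [-2, 1, -2]], D = diag(2, 0, -1), P⁻¹ = [[1, 1, 0], [2, 4, -3], [0, 1, -2]].
T³ = P·diag(8, 0, -1)·P⁻¹ = [[40, 37, 6], [-32, -29, -6], [-16, -14, -4]].
The requested entry is 37.

37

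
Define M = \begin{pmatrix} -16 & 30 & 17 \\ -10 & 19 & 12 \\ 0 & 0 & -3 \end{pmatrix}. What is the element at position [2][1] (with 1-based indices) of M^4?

-510

Characteristic polynomial: s^3 - 13s - 12 = (s - 4)(s + 1)(s + 3), so the eigenvalues are -3, -1, 4.
s=4: eigenvector (3, 2, 0).
s=-1: eigenvector (-2, -1, 0).
s=-3: eigenvector (-1, -1, 1).
P = [[3, -2, -1], [2, -1, -1], [0, 0, 1]], D = diag(4, -1, -3), P⁻¹ = [[-1, 2, 1], [-2, 3, 1], [0, 0, 1]].
M⁴ = P·diag(256, 1, 81)·P⁻¹ = [[-764, 1530, 685], [-510, 1021, 430], [0, 0, 81]].
The requested entry is -510.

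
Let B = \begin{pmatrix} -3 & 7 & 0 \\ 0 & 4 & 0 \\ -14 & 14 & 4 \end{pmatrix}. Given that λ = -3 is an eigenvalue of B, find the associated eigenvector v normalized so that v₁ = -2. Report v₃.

-4

B + 3I = [[0, 7, 0], [0, 7, 0], [-14, 14, 7]].
Solving (B + 3I)v = 0 gives the eigenspace spanned by (-2, 0, -4).
With v₁ = -2, v = (-2, 0, -4), so v₃ = -4.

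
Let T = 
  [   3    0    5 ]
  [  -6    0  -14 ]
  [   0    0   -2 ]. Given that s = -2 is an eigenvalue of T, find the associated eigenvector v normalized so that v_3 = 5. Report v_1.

-5

T + 2I = [[5, 0, 5], [-6, 2, -14], [0, 0, 0]].
Solving (T + 2I)v = 0 gives the eigenspace spanned by (-5, 20, 5).
With v_3 = 5, v = (-5, 20, 5), so v_1 = -5.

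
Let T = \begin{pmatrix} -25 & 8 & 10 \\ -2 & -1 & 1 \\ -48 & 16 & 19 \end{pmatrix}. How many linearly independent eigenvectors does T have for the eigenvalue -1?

1

T + 1I = [[-24, 8, 10], [-2, 0, 1], [-48, 16, 20]].
This matrix has rank 2, so its null space has dimension 3 − 2 = 1.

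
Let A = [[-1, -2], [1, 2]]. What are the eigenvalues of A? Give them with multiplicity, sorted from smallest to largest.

Characteristic polynomial: p(t) = t^2 - t = t(t - 1).
Roots (with multiplicity): 0, 1.

0, 1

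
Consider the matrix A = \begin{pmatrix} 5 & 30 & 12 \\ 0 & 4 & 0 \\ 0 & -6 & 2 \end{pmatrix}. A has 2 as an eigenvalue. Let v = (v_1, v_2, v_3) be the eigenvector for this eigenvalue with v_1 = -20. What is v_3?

5

A − 2I = [[3, 30, 12], [0, 2, 0], [0, -6, 0]].
Solving (A − 2I)v = 0 gives the eigenspace spanned by (-20, 0, 5).
With v_1 = -20, v = (-20, 0, 5), so v_3 = 5.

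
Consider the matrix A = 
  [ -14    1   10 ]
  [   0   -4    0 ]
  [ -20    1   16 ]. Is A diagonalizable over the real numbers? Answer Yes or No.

Characteristic polynomial: p(r) = r^3 + 2r^2 - 32r - 96 = (r - 6)(r + 4)^2.
r = -4 has algebraic multiplicity 2; rank(A + 4I) = 2, so geometric multiplicity = 1.
Geometric multiplicity < algebraic multiplicity, so A is not diagonalizable.

No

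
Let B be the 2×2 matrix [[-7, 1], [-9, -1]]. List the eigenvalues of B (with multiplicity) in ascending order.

Characteristic polynomial: p(μ) = μ^2 + 8μ + 16 = (μ + 4)^2.
Roots (with multiplicity): -4, -4.

-4, -4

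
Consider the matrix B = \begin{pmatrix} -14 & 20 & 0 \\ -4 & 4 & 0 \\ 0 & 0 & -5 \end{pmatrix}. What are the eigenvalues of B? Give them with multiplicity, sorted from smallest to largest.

-6, -5, -4

Characteristic polynomial: p(μ) = μ^3 + 15μ^2 + 74μ + 120 = (μ + 4)(μ + 5)(μ + 6).
Roots (with multiplicity): -6, -5, -4.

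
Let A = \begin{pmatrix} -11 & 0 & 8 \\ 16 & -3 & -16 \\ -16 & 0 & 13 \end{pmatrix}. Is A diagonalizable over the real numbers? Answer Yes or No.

Yes

Characteristic polynomial: p(t) = t^3 + t^2 - 21t - 45 = (t - 5)(t + 3)^2.
t = -3 has algebraic multiplicity 2; rank(A + 3I) = 1, so geometric multiplicity = 2.
Every eigenvalue has geometric = algebraic multiplicity, so A is diagonalizable.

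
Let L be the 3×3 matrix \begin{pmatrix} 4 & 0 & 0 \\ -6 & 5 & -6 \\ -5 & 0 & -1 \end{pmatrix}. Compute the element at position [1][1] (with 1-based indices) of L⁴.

Characteristic polynomial: t^3 - 8t^2 + 11t + 20 = (t - 5)(t - 4)(t + 1), so the eigenvalues are -1, 4, 5.
t=4: eigenvector (1, 0, -1).
t=-1: eigenvector (0, 1, 1).
t=5: eigenvector (0, 1, 0).
P = [[1, 0, 0], [0, 1, 1], [-1, 1, 0]], D = diag(4, -1, 5), P⁻¹ = [[1, 0, 0], [1, 0, 1], [-1, 1, -1]].
L⁴ = P·diag(256, 1, 625)·P⁻¹ = [[256, 0, 0], [-624, 625, -624], [-255, 0, 1]].
The requested entry is 256.

256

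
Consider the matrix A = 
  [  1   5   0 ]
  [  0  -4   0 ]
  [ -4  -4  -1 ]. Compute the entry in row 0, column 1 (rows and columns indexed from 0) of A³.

65

Characteristic polynomial: λ^3 + 4λ^2 - λ - 4 = (λ - 1)(λ + 1)(λ + 4), so the eigenvalues are -4, -1, 1.
λ=-1: eigenvector (0, 0, 1).
λ=-4: eigenvector (-1, 1, 0).
λ=1: eigenvector (1, 0, -2).
P = [[0, -1, 1], [0, 1, 0], [1, 0, -2]], D = diag(-1, -4, 1), P⁻¹ = [[2, 2, 1], [0, 1, 0], [1, 1, 0]].
A³ = P·diag(-1, -64, 1)·P⁻¹ = [[1, 65, 0], [0, -64, 0], [-4, -4, -1]].
The requested entry is 65.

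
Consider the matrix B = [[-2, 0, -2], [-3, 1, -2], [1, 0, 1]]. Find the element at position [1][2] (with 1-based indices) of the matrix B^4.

Characteristic polynomial: r^3 - r = r(r - 1)(r + 1), so the eigenvalues are -1, 0, 1.
r=0: eigenvector (1, 1, -1).
r=1: eigenvector (0, 1, 0).
r=-1: eigenvector (2, 2, -1).
P = [[1, 0, 2], [1, 1, 2], [-1, 0, -1]], D = diag(0, 1, -1), P⁻¹ = [[-1, 0, -2], [-1, 1, 0], [1, 0, 1]].
B⁴ = P·diag(0, 1, 1)·P⁻¹ = [[2, 0, 2], [1, 1, 2], [-1, 0, -1]].
The requested entry is 0.

0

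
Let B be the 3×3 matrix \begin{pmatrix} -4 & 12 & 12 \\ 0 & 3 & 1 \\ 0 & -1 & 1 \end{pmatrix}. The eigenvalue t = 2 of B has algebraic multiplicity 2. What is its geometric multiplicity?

1

B − 2I = [[-6, 12, 12], [0, 1, 1], [0, -1, -1]].
This matrix has rank 2, so its null space has dimension 3 − 2 = 1.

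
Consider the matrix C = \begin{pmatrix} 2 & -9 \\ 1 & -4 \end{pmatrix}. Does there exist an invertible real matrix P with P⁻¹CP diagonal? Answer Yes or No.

Characteristic polynomial: p(λ) = λ^2 + 2λ + 1 = (λ + 1)^2.
λ = -1 has algebraic multiplicity 2; rank(C + 1I) = 1, so geometric multiplicity = 1.
Geometric multiplicity < algebraic multiplicity, so C is not diagonalizable.

No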